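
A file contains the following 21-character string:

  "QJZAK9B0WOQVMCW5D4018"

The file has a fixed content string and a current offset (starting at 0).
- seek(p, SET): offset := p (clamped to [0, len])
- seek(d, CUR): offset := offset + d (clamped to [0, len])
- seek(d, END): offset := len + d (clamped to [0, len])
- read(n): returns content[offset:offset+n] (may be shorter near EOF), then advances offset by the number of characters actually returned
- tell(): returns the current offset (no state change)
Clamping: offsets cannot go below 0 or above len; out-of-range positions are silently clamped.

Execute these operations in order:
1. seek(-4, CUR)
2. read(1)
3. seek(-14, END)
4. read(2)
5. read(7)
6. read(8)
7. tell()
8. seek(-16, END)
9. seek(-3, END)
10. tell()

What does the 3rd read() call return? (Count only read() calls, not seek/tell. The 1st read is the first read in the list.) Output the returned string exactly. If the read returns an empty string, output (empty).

Answer: OQVMCW5

Derivation:
After 1 (seek(-4, CUR)): offset=0
After 2 (read(1)): returned 'Q', offset=1
After 3 (seek(-14, END)): offset=7
After 4 (read(2)): returned '0W', offset=9
After 5 (read(7)): returned 'OQVMCW5', offset=16
After 6 (read(8)): returned 'D4018', offset=21
After 7 (tell()): offset=21
After 8 (seek(-16, END)): offset=5
After 9 (seek(-3, END)): offset=18
After 10 (tell()): offset=18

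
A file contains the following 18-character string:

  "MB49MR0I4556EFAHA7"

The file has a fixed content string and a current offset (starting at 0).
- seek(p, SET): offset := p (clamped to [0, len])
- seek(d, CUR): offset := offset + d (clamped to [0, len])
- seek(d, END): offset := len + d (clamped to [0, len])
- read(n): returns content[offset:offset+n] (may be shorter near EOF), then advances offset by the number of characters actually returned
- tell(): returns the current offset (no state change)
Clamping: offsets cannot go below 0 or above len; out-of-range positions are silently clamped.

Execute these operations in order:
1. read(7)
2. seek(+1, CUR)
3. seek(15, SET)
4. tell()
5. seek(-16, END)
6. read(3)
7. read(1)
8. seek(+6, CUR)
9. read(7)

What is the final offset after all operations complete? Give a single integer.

Answer: 18

Derivation:
After 1 (read(7)): returned 'MB49MR0', offset=7
After 2 (seek(+1, CUR)): offset=8
After 3 (seek(15, SET)): offset=15
After 4 (tell()): offset=15
After 5 (seek(-16, END)): offset=2
After 6 (read(3)): returned '49M', offset=5
After 7 (read(1)): returned 'R', offset=6
After 8 (seek(+6, CUR)): offset=12
After 9 (read(7)): returned 'EFAHA7', offset=18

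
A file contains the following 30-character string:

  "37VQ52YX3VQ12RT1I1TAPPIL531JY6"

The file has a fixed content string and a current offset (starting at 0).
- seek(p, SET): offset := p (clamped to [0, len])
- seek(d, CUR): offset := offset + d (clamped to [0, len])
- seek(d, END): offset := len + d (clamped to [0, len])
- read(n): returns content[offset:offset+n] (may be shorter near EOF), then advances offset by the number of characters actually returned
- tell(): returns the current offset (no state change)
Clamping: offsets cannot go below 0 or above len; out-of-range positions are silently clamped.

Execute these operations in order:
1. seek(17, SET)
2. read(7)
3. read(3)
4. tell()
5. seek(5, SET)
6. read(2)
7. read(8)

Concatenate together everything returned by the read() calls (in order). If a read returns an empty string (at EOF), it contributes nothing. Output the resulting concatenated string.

After 1 (seek(17, SET)): offset=17
After 2 (read(7)): returned '1TAPPIL', offset=24
After 3 (read(3)): returned '531', offset=27
After 4 (tell()): offset=27
After 5 (seek(5, SET)): offset=5
After 6 (read(2)): returned '2Y', offset=7
After 7 (read(8)): returned 'X3VQ12RT', offset=15

Answer: 1TAPPIL5312YX3VQ12RT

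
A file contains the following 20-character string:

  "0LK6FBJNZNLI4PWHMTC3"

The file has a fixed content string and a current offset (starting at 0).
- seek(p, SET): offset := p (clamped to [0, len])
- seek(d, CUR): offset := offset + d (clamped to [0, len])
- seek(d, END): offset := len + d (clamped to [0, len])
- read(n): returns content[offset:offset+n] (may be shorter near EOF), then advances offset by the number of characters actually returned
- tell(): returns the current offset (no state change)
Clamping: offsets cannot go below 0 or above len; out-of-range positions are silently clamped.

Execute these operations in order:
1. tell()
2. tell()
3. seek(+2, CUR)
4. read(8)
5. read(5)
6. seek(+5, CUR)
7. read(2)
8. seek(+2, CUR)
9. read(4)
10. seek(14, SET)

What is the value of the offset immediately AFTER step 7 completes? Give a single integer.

Answer: 20

Derivation:
After 1 (tell()): offset=0
After 2 (tell()): offset=0
After 3 (seek(+2, CUR)): offset=2
After 4 (read(8)): returned 'K6FBJNZN', offset=10
After 5 (read(5)): returned 'LI4PW', offset=15
After 6 (seek(+5, CUR)): offset=20
After 7 (read(2)): returned '', offset=20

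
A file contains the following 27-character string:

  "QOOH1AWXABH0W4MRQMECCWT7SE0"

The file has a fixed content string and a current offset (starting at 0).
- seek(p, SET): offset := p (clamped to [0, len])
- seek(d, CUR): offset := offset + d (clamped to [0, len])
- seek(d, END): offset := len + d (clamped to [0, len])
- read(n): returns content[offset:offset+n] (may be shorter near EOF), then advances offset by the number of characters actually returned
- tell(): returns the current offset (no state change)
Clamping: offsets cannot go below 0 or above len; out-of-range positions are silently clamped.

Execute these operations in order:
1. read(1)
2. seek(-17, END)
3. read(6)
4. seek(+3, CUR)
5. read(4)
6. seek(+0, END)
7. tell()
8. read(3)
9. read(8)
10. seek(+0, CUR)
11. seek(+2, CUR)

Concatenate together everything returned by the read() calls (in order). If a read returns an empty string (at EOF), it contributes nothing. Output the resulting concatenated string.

Answer: QH0W4MRCCWT

Derivation:
After 1 (read(1)): returned 'Q', offset=1
After 2 (seek(-17, END)): offset=10
After 3 (read(6)): returned 'H0W4MR', offset=16
After 4 (seek(+3, CUR)): offset=19
After 5 (read(4)): returned 'CCWT', offset=23
After 6 (seek(+0, END)): offset=27
After 7 (tell()): offset=27
After 8 (read(3)): returned '', offset=27
After 9 (read(8)): returned '', offset=27
After 10 (seek(+0, CUR)): offset=27
After 11 (seek(+2, CUR)): offset=27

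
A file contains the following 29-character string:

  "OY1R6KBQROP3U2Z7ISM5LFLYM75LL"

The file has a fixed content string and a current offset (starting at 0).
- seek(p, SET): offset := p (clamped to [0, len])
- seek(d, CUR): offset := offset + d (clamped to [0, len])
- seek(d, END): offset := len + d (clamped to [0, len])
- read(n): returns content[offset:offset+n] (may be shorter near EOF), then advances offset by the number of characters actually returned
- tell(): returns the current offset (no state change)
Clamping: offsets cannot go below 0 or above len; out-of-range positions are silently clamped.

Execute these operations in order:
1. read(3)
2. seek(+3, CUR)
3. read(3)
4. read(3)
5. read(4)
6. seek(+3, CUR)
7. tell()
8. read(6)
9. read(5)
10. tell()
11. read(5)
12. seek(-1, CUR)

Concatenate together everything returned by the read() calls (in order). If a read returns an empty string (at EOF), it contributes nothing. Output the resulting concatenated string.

Answer: OY1BQROP3U2Z75LFLYM75LL

Derivation:
After 1 (read(3)): returned 'OY1', offset=3
After 2 (seek(+3, CUR)): offset=6
After 3 (read(3)): returned 'BQR', offset=9
After 4 (read(3)): returned 'OP3', offset=12
After 5 (read(4)): returned 'U2Z7', offset=16
After 6 (seek(+3, CUR)): offset=19
After 7 (tell()): offset=19
After 8 (read(6)): returned '5LFLYM', offset=25
After 9 (read(5)): returned '75LL', offset=29
After 10 (tell()): offset=29
After 11 (read(5)): returned '', offset=29
After 12 (seek(-1, CUR)): offset=28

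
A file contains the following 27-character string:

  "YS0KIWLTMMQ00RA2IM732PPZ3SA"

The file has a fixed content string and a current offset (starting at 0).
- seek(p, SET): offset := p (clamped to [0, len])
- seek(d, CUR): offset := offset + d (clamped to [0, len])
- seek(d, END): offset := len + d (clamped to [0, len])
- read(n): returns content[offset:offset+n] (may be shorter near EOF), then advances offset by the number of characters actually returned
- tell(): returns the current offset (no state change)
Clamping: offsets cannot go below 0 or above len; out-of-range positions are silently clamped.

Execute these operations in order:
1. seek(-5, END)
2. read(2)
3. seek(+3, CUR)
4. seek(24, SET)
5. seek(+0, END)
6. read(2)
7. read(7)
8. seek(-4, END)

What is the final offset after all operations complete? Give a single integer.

Answer: 23

Derivation:
After 1 (seek(-5, END)): offset=22
After 2 (read(2)): returned 'PZ', offset=24
After 3 (seek(+3, CUR)): offset=27
After 4 (seek(24, SET)): offset=24
After 5 (seek(+0, END)): offset=27
After 6 (read(2)): returned '', offset=27
After 7 (read(7)): returned '', offset=27
After 8 (seek(-4, END)): offset=23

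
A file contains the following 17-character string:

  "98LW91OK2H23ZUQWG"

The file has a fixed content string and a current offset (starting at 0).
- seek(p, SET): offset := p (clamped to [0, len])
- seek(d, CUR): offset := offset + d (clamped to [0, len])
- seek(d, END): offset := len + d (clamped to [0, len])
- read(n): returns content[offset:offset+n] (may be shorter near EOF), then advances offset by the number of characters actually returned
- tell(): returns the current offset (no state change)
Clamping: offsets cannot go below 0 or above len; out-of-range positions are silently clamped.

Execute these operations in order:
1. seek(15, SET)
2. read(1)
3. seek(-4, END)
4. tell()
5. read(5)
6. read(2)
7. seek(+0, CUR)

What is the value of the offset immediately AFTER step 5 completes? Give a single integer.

Answer: 17

Derivation:
After 1 (seek(15, SET)): offset=15
After 2 (read(1)): returned 'W', offset=16
After 3 (seek(-4, END)): offset=13
After 4 (tell()): offset=13
After 5 (read(5)): returned 'UQWG', offset=17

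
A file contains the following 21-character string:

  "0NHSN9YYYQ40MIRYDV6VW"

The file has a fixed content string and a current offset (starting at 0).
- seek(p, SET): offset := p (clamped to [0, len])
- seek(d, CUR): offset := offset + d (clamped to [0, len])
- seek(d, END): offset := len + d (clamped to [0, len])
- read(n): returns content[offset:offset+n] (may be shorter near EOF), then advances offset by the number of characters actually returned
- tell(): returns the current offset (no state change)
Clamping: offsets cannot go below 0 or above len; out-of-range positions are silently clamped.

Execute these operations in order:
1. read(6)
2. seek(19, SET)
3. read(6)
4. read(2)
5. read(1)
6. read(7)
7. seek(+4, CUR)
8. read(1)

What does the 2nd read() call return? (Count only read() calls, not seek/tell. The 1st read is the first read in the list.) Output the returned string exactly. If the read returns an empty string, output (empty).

Answer: VW

Derivation:
After 1 (read(6)): returned '0NHSN9', offset=6
After 2 (seek(19, SET)): offset=19
After 3 (read(6)): returned 'VW', offset=21
After 4 (read(2)): returned '', offset=21
After 5 (read(1)): returned '', offset=21
After 6 (read(7)): returned '', offset=21
After 7 (seek(+4, CUR)): offset=21
After 8 (read(1)): returned '', offset=21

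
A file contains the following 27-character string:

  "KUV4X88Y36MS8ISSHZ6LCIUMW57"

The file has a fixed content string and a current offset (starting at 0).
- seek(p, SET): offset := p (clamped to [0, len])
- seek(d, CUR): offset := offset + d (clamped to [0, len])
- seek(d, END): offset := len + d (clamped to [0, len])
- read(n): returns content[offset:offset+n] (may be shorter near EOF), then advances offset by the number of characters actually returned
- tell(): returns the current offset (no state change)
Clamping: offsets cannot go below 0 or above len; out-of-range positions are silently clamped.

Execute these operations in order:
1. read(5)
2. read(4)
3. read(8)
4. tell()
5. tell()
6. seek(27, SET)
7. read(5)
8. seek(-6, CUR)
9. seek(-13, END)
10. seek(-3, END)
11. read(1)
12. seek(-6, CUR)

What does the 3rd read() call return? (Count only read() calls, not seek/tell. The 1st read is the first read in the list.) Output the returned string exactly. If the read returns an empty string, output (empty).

Answer: 6MS8ISSH

Derivation:
After 1 (read(5)): returned 'KUV4X', offset=5
After 2 (read(4)): returned '88Y3', offset=9
After 3 (read(8)): returned '6MS8ISSH', offset=17
After 4 (tell()): offset=17
After 5 (tell()): offset=17
After 6 (seek(27, SET)): offset=27
After 7 (read(5)): returned '', offset=27
After 8 (seek(-6, CUR)): offset=21
After 9 (seek(-13, END)): offset=14
After 10 (seek(-3, END)): offset=24
After 11 (read(1)): returned 'W', offset=25
After 12 (seek(-6, CUR)): offset=19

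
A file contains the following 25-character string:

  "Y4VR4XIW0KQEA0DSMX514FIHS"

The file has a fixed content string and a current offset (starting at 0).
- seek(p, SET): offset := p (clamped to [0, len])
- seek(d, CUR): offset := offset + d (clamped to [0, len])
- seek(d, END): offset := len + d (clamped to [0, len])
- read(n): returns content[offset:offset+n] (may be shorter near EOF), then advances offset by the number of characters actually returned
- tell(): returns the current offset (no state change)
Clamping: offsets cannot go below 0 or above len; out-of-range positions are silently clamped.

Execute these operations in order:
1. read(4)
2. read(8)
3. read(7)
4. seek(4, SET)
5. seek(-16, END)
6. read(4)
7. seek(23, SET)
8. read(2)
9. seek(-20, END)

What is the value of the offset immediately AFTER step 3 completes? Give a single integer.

After 1 (read(4)): returned 'Y4VR', offset=4
After 2 (read(8)): returned '4XIW0KQE', offset=12
After 3 (read(7)): returned 'A0DSMX5', offset=19

Answer: 19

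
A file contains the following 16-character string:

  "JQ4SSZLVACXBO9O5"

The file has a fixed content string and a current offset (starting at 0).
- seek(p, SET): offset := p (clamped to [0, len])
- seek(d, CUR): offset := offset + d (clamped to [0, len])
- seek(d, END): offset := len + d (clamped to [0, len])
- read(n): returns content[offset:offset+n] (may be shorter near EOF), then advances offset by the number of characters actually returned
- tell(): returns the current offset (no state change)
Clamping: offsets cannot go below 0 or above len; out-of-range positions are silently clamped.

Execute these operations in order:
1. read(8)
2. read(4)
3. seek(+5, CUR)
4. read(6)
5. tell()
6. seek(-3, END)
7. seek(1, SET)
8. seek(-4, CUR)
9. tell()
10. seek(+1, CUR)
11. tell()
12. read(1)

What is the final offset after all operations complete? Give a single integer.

After 1 (read(8)): returned 'JQ4SSZLV', offset=8
After 2 (read(4)): returned 'ACXB', offset=12
After 3 (seek(+5, CUR)): offset=16
After 4 (read(6)): returned '', offset=16
After 5 (tell()): offset=16
After 6 (seek(-3, END)): offset=13
After 7 (seek(1, SET)): offset=1
After 8 (seek(-4, CUR)): offset=0
After 9 (tell()): offset=0
After 10 (seek(+1, CUR)): offset=1
After 11 (tell()): offset=1
After 12 (read(1)): returned 'Q', offset=2

Answer: 2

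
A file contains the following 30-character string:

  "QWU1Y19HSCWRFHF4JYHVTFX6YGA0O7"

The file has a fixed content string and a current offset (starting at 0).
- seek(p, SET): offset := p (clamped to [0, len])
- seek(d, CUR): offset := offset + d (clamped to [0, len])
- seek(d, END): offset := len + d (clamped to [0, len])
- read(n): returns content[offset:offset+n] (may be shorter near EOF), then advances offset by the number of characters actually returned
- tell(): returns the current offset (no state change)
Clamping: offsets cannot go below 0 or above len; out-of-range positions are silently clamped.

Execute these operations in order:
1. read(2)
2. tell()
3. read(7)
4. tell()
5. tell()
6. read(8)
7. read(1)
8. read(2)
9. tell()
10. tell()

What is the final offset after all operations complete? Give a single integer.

After 1 (read(2)): returned 'QW', offset=2
After 2 (tell()): offset=2
After 3 (read(7)): returned 'U1Y19HS', offset=9
After 4 (tell()): offset=9
After 5 (tell()): offset=9
After 6 (read(8)): returned 'CWRFHF4J', offset=17
After 7 (read(1)): returned 'Y', offset=18
After 8 (read(2)): returned 'HV', offset=20
After 9 (tell()): offset=20
After 10 (tell()): offset=20

Answer: 20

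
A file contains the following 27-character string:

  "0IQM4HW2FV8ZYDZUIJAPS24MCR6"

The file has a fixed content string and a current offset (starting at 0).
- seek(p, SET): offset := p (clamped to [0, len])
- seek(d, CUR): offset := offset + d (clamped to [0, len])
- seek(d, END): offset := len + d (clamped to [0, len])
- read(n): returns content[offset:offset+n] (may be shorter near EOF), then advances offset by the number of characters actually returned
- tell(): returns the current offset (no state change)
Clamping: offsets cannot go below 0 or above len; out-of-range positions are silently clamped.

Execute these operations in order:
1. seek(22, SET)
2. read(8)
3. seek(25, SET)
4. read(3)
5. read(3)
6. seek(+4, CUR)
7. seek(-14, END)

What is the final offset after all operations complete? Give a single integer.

Answer: 13

Derivation:
After 1 (seek(22, SET)): offset=22
After 2 (read(8)): returned '4MCR6', offset=27
After 3 (seek(25, SET)): offset=25
After 4 (read(3)): returned 'R6', offset=27
After 5 (read(3)): returned '', offset=27
After 6 (seek(+4, CUR)): offset=27
After 7 (seek(-14, END)): offset=13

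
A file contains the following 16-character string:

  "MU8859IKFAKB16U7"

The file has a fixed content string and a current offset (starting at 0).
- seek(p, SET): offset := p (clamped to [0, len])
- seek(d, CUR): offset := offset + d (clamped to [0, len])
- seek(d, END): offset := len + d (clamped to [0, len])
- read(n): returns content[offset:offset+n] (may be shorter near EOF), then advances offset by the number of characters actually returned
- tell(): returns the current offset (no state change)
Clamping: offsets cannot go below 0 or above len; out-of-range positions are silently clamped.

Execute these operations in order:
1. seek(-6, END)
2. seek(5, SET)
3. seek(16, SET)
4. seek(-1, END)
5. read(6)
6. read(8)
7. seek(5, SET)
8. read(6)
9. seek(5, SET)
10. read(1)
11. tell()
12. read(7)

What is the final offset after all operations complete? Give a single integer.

Answer: 13

Derivation:
After 1 (seek(-6, END)): offset=10
After 2 (seek(5, SET)): offset=5
After 3 (seek(16, SET)): offset=16
After 4 (seek(-1, END)): offset=15
After 5 (read(6)): returned '7', offset=16
After 6 (read(8)): returned '', offset=16
After 7 (seek(5, SET)): offset=5
After 8 (read(6)): returned '9IKFAK', offset=11
After 9 (seek(5, SET)): offset=5
After 10 (read(1)): returned '9', offset=6
After 11 (tell()): offset=6
After 12 (read(7)): returned 'IKFAKB1', offset=13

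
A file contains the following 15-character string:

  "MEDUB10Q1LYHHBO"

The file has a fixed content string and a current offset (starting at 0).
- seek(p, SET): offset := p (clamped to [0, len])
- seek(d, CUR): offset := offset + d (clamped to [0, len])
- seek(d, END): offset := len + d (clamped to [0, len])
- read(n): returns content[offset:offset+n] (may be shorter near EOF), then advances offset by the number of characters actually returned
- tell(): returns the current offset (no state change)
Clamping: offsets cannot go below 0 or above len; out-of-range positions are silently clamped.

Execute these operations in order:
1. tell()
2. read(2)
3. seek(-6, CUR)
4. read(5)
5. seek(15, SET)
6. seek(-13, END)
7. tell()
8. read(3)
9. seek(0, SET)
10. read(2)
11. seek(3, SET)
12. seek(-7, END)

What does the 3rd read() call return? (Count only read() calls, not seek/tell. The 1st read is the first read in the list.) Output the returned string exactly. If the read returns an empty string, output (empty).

After 1 (tell()): offset=0
After 2 (read(2)): returned 'ME', offset=2
After 3 (seek(-6, CUR)): offset=0
After 4 (read(5)): returned 'MEDUB', offset=5
After 5 (seek(15, SET)): offset=15
After 6 (seek(-13, END)): offset=2
After 7 (tell()): offset=2
After 8 (read(3)): returned 'DUB', offset=5
After 9 (seek(0, SET)): offset=0
After 10 (read(2)): returned 'ME', offset=2
After 11 (seek(3, SET)): offset=3
After 12 (seek(-7, END)): offset=8

Answer: DUB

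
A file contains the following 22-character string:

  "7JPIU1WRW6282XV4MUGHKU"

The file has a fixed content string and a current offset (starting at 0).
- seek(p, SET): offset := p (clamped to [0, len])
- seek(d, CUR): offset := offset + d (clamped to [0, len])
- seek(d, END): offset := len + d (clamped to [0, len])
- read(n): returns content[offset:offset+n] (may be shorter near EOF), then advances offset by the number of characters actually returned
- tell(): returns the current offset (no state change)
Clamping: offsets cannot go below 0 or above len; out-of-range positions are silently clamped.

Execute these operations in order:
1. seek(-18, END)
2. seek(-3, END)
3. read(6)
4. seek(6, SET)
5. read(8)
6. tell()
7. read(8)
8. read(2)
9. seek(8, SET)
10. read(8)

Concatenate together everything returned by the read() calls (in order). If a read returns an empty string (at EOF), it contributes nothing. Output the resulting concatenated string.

After 1 (seek(-18, END)): offset=4
After 2 (seek(-3, END)): offset=19
After 3 (read(6)): returned 'HKU', offset=22
After 4 (seek(6, SET)): offset=6
After 5 (read(8)): returned 'WRW6282X', offset=14
After 6 (tell()): offset=14
After 7 (read(8)): returned 'V4MUGHKU', offset=22
After 8 (read(2)): returned '', offset=22
After 9 (seek(8, SET)): offset=8
After 10 (read(8)): returned 'W6282XV4', offset=16

Answer: HKUWRW6282XV4MUGHKUW6282XV4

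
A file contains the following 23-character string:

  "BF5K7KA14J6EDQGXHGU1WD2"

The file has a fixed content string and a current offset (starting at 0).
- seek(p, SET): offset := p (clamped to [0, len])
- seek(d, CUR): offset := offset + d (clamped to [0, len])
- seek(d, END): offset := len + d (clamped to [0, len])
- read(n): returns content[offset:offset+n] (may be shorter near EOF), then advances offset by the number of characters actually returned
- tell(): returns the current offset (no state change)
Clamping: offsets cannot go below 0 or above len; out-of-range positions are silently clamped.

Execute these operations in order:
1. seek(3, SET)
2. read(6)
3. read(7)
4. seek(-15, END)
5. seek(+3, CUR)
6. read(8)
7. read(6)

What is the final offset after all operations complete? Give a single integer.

After 1 (seek(3, SET)): offset=3
After 2 (read(6)): returned 'K7KA14', offset=9
After 3 (read(7)): returned 'J6EDQGX', offset=16
After 4 (seek(-15, END)): offset=8
After 5 (seek(+3, CUR)): offset=11
After 6 (read(8)): returned 'EDQGXHGU', offset=19
After 7 (read(6)): returned '1WD2', offset=23

Answer: 23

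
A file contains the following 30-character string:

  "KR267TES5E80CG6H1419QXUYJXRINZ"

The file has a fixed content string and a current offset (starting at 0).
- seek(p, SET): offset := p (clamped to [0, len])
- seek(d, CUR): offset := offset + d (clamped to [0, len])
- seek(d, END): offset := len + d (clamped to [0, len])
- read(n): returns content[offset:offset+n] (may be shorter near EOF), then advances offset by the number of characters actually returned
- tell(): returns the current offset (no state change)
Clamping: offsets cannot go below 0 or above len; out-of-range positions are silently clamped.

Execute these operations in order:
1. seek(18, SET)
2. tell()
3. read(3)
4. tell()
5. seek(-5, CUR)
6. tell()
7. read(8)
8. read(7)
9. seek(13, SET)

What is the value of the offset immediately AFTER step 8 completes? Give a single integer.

Answer: 30

Derivation:
After 1 (seek(18, SET)): offset=18
After 2 (tell()): offset=18
After 3 (read(3)): returned '19Q', offset=21
After 4 (tell()): offset=21
After 5 (seek(-5, CUR)): offset=16
After 6 (tell()): offset=16
After 7 (read(8)): returned '1419QXUY', offset=24
After 8 (read(7)): returned 'JXRINZ', offset=30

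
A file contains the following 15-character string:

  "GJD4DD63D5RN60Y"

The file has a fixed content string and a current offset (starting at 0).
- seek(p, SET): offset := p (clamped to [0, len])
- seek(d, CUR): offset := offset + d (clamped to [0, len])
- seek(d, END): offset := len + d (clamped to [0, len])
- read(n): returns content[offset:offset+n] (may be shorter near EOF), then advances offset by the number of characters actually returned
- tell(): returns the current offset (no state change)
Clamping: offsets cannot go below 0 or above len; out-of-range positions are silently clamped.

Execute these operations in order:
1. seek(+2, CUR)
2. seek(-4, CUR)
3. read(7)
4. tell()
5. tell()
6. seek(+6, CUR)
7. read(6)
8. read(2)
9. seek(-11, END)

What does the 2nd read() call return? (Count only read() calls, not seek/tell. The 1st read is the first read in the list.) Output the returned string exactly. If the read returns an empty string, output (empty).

After 1 (seek(+2, CUR)): offset=2
After 2 (seek(-4, CUR)): offset=0
After 3 (read(7)): returned 'GJD4DD6', offset=7
After 4 (tell()): offset=7
After 5 (tell()): offset=7
After 6 (seek(+6, CUR)): offset=13
After 7 (read(6)): returned '0Y', offset=15
After 8 (read(2)): returned '', offset=15
After 9 (seek(-11, END)): offset=4

Answer: 0Y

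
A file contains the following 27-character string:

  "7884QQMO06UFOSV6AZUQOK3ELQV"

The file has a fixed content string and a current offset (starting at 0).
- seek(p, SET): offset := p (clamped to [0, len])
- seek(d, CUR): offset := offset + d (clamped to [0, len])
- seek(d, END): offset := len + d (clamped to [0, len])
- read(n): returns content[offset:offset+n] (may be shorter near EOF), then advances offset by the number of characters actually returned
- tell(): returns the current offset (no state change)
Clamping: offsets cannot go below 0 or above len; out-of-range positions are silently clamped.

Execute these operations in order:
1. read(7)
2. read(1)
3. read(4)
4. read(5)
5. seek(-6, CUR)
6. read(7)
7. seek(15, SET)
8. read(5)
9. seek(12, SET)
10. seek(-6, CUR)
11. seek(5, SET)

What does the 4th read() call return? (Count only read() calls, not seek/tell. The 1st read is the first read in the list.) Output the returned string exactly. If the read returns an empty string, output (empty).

After 1 (read(7)): returned '7884QQM', offset=7
After 2 (read(1)): returned 'O', offset=8
After 3 (read(4)): returned '06UF', offset=12
After 4 (read(5)): returned 'OSV6A', offset=17
After 5 (seek(-6, CUR)): offset=11
After 6 (read(7)): returned 'FOSV6AZ', offset=18
After 7 (seek(15, SET)): offset=15
After 8 (read(5)): returned '6AZUQ', offset=20
After 9 (seek(12, SET)): offset=12
After 10 (seek(-6, CUR)): offset=6
After 11 (seek(5, SET)): offset=5

Answer: OSV6A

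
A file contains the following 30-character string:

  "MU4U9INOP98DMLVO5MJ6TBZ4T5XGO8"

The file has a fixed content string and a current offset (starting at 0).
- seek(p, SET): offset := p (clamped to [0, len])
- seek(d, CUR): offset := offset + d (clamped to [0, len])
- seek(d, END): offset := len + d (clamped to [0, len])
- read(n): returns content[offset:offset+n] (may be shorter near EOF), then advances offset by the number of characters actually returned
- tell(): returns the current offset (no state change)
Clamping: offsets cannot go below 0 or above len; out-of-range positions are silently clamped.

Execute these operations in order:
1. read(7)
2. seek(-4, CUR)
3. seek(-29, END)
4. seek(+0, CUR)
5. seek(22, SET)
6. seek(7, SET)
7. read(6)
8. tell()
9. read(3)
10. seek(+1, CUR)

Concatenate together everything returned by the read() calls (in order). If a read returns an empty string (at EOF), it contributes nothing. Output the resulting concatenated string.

After 1 (read(7)): returned 'MU4U9IN', offset=7
After 2 (seek(-4, CUR)): offset=3
After 3 (seek(-29, END)): offset=1
After 4 (seek(+0, CUR)): offset=1
After 5 (seek(22, SET)): offset=22
After 6 (seek(7, SET)): offset=7
After 7 (read(6)): returned 'OP98DM', offset=13
After 8 (tell()): offset=13
After 9 (read(3)): returned 'LVO', offset=16
After 10 (seek(+1, CUR)): offset=17

Answer: MU4U9INOP98DMLVO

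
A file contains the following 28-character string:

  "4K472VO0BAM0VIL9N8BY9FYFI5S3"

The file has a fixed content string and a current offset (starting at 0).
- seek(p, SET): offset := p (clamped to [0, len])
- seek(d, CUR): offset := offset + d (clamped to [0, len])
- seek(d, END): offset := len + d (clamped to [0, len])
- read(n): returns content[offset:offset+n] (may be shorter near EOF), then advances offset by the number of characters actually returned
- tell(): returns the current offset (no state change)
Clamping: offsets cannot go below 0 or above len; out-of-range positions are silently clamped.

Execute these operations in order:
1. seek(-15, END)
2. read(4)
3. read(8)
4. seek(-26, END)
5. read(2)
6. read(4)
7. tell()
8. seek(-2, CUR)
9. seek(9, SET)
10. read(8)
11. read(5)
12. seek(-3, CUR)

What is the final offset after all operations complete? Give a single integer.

Answer: 19

Derivation:
After 1 (seek(-15, END)): offset=13
After 2 (read(4)): returned 'IL9N', offset=17
After 3 (read(8)): returned '8BY9FYFI', offset=25
After 4 (seek(-26, END)): offset=2
After 5 (read(2)): returned '47', offset=4
After 6 (read(4)): returned '2VO0', offset=8
After 7 (tell()): offset=8
After 8 (seek(-2, CUR)): offset=6
After 9 (seek(9, SET)): offset=9
After 10 (read(8)): returned 'AM0VIL9N', offset=17
After 11 (read(5)): returned '8BY9F', offset=22
After 12 (seek(-3, CUR)): offset=19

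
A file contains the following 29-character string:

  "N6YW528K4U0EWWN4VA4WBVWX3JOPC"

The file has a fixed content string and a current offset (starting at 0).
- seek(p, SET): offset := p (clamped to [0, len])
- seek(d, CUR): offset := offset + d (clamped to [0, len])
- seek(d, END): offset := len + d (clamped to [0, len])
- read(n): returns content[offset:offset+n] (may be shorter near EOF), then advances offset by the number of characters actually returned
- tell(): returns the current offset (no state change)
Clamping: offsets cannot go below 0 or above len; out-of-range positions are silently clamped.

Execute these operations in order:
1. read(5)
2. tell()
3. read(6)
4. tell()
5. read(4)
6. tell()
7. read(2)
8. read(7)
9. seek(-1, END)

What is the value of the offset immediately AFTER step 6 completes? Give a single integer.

Answer: 15

Derivation:
After 1 (read(5)): returned 'N6YW5', offset=5
After 2 (tell()): offset=5
After 3 (read(6)): returned '28K4U0', offset=11
After 4 (tell()): offset=11
After 5 (read(4)): returned 'EWWN', offset=15
After 6 (tell()): offset=15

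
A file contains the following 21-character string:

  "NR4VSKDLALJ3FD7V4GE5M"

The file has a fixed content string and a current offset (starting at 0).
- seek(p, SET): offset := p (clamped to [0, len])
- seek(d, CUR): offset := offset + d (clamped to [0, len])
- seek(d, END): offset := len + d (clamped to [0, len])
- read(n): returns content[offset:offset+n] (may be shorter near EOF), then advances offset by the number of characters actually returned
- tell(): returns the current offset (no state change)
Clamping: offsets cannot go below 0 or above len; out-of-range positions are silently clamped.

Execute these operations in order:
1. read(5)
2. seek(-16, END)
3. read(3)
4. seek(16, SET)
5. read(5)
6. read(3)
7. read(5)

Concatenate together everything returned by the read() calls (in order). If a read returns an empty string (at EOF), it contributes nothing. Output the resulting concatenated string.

After 1 (read(5)): returned 'NR4VS', offset=5
After 2 (seek(-16, END)): offset=5
After 3 (read(3)): returned 'KDL', offset=8
After 4 (seek(16, SET)): offset=16
After 5 (read(5)): returned '4GE5M', offset=21
After 6 (read(3)): returned '', offset=21
After 7 (read(5)): returned '', offset=21

Answer: NR4VSKDL4GE5M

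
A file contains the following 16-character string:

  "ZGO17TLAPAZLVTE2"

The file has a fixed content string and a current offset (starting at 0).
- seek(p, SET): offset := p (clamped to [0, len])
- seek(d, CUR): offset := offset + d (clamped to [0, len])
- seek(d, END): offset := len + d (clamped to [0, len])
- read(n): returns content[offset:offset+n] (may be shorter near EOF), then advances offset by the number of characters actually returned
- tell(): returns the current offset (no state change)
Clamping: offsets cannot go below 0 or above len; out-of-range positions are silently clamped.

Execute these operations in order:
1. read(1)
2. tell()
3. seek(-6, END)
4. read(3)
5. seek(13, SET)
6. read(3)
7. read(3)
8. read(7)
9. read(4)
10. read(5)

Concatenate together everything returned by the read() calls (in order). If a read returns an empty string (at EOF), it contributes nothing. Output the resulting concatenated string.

After 1 (read(1)): returned 'Z', offset=1
After 2 (tell()): offset=1
After 3 (seek(-6, END)): offset=10
After 4 (read(3)): returned 'ZLV', offset=13
After 5 (seek(13, SET)): offset=13
After 6 (read(3)): returned 'TE2', offset=16
After 7 (read(3)): returned '', offset=16
After 8 (read(7)): returned '', offset=16
After 9 (read(4)): returned '', offset=16
After 10 (read(5)): returned '', offset=16

Answer: ZZLVTE2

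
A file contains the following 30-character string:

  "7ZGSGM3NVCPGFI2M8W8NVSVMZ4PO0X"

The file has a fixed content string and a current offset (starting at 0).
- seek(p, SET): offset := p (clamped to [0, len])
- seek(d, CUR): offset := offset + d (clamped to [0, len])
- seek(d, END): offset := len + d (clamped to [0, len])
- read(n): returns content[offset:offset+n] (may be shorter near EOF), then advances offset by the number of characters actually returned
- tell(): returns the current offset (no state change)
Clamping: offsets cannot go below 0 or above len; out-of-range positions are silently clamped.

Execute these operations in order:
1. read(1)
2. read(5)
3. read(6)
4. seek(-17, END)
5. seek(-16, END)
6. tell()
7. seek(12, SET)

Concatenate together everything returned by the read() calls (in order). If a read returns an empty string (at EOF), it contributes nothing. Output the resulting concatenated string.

Answer: 7ZGSGM3NVCPG

Derivation:
After 1 (read(1)): returned '7', offset=1
After 2 (read(5)): returned 'ZGSGM', offset=6
After 3 (read(6)): returned '3NVCPG', offset=12
After 4 (seek(-17, END)): offset=13
After 5 (seek(-16, END)): offset=14
After 6 (tell()): offset=14
After 7 (seek(12, SET)): offset=12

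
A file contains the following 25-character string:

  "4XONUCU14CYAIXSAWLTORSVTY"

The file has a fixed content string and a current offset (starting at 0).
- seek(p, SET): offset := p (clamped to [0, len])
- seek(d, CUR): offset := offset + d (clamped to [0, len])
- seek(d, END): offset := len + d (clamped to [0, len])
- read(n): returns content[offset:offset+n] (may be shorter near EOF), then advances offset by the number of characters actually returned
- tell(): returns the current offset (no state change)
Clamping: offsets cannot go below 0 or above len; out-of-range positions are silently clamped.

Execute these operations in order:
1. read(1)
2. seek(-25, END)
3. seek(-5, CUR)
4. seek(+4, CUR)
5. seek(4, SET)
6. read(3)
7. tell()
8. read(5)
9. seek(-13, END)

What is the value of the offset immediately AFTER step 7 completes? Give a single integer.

Answer: 7

Derivation:
After 1 (read(1)): returned '4', offset=1
After 2 (seek(-25, END)): offset=0
After 3 (seek(-5, CUR)): offset=0
After 4 (seek(+4, CUR)): offset=4
After 5 (seek(4, SET)): offset=4
After 6 (read(3)): returned 'UCU', offset=7
After 7 (tell()): offset=7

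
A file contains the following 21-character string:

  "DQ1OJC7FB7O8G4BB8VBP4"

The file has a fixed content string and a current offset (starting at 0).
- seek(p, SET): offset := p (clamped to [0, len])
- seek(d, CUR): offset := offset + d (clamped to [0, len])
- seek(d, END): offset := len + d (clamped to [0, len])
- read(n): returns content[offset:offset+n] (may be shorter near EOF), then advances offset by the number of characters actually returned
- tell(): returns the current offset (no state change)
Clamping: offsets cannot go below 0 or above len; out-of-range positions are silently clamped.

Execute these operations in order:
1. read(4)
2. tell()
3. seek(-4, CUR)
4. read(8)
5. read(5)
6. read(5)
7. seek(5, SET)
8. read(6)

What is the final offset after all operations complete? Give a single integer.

Answer: 11

Derivation:
After 1 (read(4)): returned 'DQ1O', offset=4
After 2 (tell()): offset=4
After 3 (seek(-4, CUR)): offset=0
After 4 (read(8)): returned 'DQ1OJC7F', offset=8
After 5 (read(5)): returned 'B7O8G', offset=13
After 6 (read(5)): returned '4BB8V', offset=18
After 7 (seek(5, SET)): offset=5
After 8 (read(6)): returned 'C7FB7O', offset=11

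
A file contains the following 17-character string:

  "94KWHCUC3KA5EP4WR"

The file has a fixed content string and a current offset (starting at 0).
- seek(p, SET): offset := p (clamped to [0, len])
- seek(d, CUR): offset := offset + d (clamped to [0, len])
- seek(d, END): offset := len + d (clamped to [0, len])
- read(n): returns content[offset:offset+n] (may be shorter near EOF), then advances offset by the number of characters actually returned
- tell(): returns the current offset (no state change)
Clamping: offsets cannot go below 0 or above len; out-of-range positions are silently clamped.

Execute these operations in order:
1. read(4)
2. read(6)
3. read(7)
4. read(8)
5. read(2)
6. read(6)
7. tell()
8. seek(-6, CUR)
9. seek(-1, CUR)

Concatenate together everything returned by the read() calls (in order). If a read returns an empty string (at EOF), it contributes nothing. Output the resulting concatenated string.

Answer: 94KWHCUC3KA5EP4WR

Derivation:
After 1 (read(4)): returned '94KW', offset=4
After 2 (read(6)): returned 'HCUC3K', offset=10
After 3 (read(7)): returned 'A5EP4WR', offset=17
After 4 (read(8)): returned '', offset=17
After 5 (read(2)): returned '', offset=17
After 6 (read(6)): returned '', offset=17
After 7 (tell()): offset=17
After 8 (seek(-6, CUR)): offset=11
After 9 (seek(-1, CUR)): offset=10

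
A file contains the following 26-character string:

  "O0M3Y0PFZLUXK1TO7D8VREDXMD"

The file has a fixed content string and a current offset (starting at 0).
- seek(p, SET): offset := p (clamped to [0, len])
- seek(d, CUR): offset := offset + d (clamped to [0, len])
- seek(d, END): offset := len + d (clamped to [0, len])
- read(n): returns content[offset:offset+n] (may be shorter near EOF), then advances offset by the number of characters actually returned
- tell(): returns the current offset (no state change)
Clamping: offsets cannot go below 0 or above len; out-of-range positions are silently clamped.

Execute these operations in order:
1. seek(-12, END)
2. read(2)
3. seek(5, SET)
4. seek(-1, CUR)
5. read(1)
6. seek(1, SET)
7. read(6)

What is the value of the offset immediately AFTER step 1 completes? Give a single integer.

Answer: 14

Derivation:
After 1 (seek(-12, END)): offset=14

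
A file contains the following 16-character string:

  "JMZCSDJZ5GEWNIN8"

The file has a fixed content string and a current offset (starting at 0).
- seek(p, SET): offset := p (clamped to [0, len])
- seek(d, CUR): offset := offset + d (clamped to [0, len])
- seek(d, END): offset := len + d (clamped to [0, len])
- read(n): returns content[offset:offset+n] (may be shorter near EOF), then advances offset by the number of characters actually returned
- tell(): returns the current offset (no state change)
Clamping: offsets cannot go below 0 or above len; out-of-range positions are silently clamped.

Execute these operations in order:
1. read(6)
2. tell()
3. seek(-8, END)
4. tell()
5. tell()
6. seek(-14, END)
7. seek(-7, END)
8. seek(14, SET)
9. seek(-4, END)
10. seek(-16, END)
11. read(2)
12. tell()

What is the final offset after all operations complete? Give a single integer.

Answer: 2

Derivation:
After 1 (read(6)): returned 'JMZCSD', offset=6
After 2 (tell()): offset=6
After 3 (seek(-8, END)): offset=8
After 4 (tell()): offset=8
After 5 (tell()): offset=8
After 6 (seek(-14, END)): offset=2
After 7 (seek(-7, END)): offset=9
After 8 (seek(14, SET)): offset=14
After 9 (seek(-4, END)): offset=12
After 10 (seek(-16, END)): offset=0
After 11 (read(2)): returned 'JM', offset=2
After 12 (tell()): offset=2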